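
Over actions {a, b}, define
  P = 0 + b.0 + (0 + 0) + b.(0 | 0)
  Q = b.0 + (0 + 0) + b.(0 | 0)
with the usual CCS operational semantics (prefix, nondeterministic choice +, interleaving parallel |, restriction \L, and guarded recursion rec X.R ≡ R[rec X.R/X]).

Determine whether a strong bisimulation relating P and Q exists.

P ~ Q

Reachable graph of P (3 states):
  u0 = 0 + b.0 + (0 + 0) + b.(0 | 0) → =b=> u1, =b=> u2
  u1 = 0 → ∅
  u2 = 0 | 0 → ∅
Reachable graph of Q (3 states):
  v0 = b.0 + (0 + 0) + b.(0 | 0) → =b=> v1, =b=> v2
  v1 = 0 → ∅
  v2 = 0 | 0 → ∅
Bisimilarity quotient blocks:
  B0 = {u0, v0}
  B1 = {u1, u2, v1, v2}
u0 ∈ B0, v0 ∈ B0 → same block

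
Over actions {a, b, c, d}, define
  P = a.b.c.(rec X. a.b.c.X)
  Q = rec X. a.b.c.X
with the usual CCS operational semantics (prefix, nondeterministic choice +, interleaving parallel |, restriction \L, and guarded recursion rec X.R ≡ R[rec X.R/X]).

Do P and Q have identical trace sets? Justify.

trace-equivalent

LTS(P): 4 reachable states
  u0 = a.b.c.(rec X. a.b.c.X) :: -a-> u1
  u1 = b.c.(rec X. a.b.c.X) :: -b-> u2
  u2 = c.(rec X. a.b.c.X) :: -c-> u3
  u3 = rec X. a.b.c.X :: -a-> u1
LTS(Q): 3 reachable states
  v0 = rec X. a.b.c.X :: -a-> v1
  v1 = b.c.(rec X. a.b.c.X) :: -b-> v2
  v2 = c.(rec X. a.b.c.X) :: -c-> v0
Coarsest stable partition (strong bisimilarity classes):
  B0 = {u0, u3, v0}
  B1 = {u1, v1}
  B2 = {u2, v2}
u0 ∈ B0, v0 ∈ B0 → same block
Bisimilar ⇒ trace-equivalent.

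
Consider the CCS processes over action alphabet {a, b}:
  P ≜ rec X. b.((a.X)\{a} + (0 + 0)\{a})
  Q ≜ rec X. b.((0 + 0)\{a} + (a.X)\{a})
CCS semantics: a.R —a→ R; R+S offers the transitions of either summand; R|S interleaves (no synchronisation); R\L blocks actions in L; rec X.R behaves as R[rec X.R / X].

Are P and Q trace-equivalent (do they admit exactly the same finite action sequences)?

P's transition system — 2 states:
  m0 = rec X. b.((a.X)\{a} + (0 + 0)\{a}) :: =b=> m1
  m1 = (a.(rec X. b.((a.X)\{a} + (0 + 0)\{a})))\{a} + (0 + 0)\{a} :: ∅
Q's transition system — 2 states:
  n0 = rec X. b.((0 + 0)\{a} + (a.X)\{a}) :: =b=> n1
  n1 = (0 + 0)\{a} + (a.(rec X. b.((0 + 0)\{a} + (a.X)\{a})))\{a} :: ∅
Partition-refinement fixed point:
  B0 = {m0, n0}
  B1 = {m1, n1}
m0 ∈ B0, n0 ∈ B0 → same block
Bisimilar ⇒ trace-equivalent.

traces(P) = traces(Q)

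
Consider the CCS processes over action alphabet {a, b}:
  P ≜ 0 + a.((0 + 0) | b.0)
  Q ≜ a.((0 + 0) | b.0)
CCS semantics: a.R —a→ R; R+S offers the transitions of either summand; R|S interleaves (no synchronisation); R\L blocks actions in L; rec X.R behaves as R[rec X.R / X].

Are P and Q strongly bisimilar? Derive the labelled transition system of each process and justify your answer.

P ~ Q

LTS(P): 3 reachable states
  p0 = 0 + a.((0 + 0) | b.0) :: ··a··> p1
  p1 = (0 + 0) | b.0 :: ··b··> p2
  p2 = (0 + 0) | 0 :: (no moves)
LTS(Q): 3 reachable states
  q0 = a.((0 + 0) | b.0) :: ··a··> q1
  q1 = (0 + 0) | b.0 :: ··b··> q2
  q2 = (0 + 0) | 0 :: (no moves)
Coarsest stable partition (strong bisimilarity classes):
  B0 = {p0, q0}
  B1 = {p1, q1}
  B2 = {p2, q2}
p0 ∈ B0, q0 ∈ B0 → same block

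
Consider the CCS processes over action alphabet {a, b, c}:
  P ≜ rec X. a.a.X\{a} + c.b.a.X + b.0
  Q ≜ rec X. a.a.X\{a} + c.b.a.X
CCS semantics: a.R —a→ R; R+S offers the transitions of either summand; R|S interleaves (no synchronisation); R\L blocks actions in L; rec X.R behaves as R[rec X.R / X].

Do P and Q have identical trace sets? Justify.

NO — witness ⟨b⟩

LTS(P): 9 reachable states
  m0 = rec X. a.a.X\{a} + c.b.a.X + b.0 → ··a··> m1, ··b··> m2, ··c··> m3
  m1 = a.(rec X. a.a.X\{a} + c.b.a.X + b.0)\{a} → ··a··> m4
  m2 = 0 → deadlocked
  m3 = b.a.(rec X. a.a.X\{a} + c.b.a.X + b.0) → ··b··> m5
  m4 = (rec X. a.a.X\{a} + c.b.a.X + b.0)\{a} → ··b··> m6, ··c··> m7
  m5 = a.(rec X. a.a.X\{a} + c.b.a.X + b.0) → ··a··> m0
  m6 = 0\{a} → deadlocked
  m7 = (b.a.(rec X. a.a.X\{a} + c.b.a.X + b.0))\{a} → ··b··> m8
  m8 = (a.(rec X. a.a.X\{a} + c.b.a.X + b.0))\{a} → deadlocked
LTS(Q): 7 reachable states
  n0 = rec X. a.a.X\{a} + c.b.a.X → ··a··> n1, ··c··> n2
  n1 = a.(rec X. a.a.X\{a} + c.b.a.X)\{a} → ··a··> n3
  n2 = b.a.(rec X. a.a.X\{a} + c.b.a.X) → ··b··> n4
  n3 = (rec X. a.a.X\{a} + c.b.a.X)\{a} → ··c··> n5
  n4 = a.(rec X. a.a.X\{a} + c.b.a.X) → ··a··> n0
  n5 = (b.a.(rec X. a.a.X\{a} + c.b.a.X))\{a} → ··b··> n6
  n6 = (a.(rec X. a.a.X\{a} + c.b.a.X))\{a} → deadlocked
Executing b from P (initial set {m0}):
  after b @ step 1: {m2}
  ✓ P
Executing b from Q (initial set {n0}):
  after b @ step 1: ∅  — Q cannot continue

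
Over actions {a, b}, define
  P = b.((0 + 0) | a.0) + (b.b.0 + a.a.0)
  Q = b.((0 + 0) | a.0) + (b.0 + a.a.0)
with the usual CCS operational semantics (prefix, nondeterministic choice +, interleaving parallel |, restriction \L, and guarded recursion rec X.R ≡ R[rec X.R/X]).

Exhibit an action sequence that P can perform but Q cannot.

bb

P's transition system — 6 states:
  s0 = b.((0 + 0) | a.0) + (b.b.0 + a.a.0) has moves --a--▸ s1, --b--▸ s2, --b--▸ s3
  s1 = a.0 has moves --a--▸ s4
  s2 = (0 + 0) | a.0 has moves --a--▸ s5
  s3 = b.0 has moves --b--▸ s4
  s4 = 0 has moves ·
  s5 = (0 + 0) | 0 has moves ·
Q's transition system — 5 states:
  t0 = b.((0 + 0) | a.0) + (b.0 + a.a.0) has moves --a--▸ t1, --b--▸ t2, --b--▸ t3
  t1 = a.0 has moves --a--▸ t3
  t2 = (0 + 0) | a.0 has moves --a--▸ t4
  t3 = 0 has moves ·
  t4 = (0 + 0) | 0 has moves ·
Run σ = ⟨bb⟩ on P: start {s0}
  step 1 (b): {s2, s3}
  step 2 (b): {s4}
  P completes σ.
Run σ = ⟨bb⟩ on Q: start {t0}
  step 1 (b): {t2, t3}
  step 2 (b): ∅ (Q stuck)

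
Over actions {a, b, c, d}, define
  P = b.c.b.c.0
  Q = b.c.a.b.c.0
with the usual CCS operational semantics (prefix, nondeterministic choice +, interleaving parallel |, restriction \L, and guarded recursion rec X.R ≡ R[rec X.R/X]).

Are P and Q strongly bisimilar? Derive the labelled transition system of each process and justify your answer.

P's transition system — 5 states:
  m0 = b.c.b.c.0 → =b=> m1
  m1 = c.b.c.0 → =c=> m2
  m2 = b.c.0 → =b=> m3
  m3 = c.0 → =c=> m4
  m4 = 0 → ·
Q's transition system — 6 states:
  n0 = b.c.a.b.c.0 → =b=> n1
  n1 = c.a.b.c.0 → =c=> n2
  n2 = a.b.c.0 → =a=> n3
  n3 = b.c.0 → =b=> n4
  n4 = c.0 → =c=> n5
  n5 = 0 → ·
Coarsest stable partition (strong bisimilarity classes):
  B0 = {m0}
  B1 = {m1}
  B2 = {m2, n3}
  B3 = {m3, n4}
  B4 = {m4, n5}
  B5 = {n0}
  B6 = {n1}
  B7 = {n2}
m0 ∈ B0, n0 ∈ B5 → different blocks

P ≁ Q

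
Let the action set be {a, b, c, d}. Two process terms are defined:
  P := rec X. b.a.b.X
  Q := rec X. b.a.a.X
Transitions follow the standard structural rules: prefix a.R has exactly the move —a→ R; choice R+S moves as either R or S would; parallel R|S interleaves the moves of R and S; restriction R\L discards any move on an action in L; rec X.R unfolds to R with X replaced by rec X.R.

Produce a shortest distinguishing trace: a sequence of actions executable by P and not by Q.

LTS(P): 3 reachable states
  u0 = rec X. b.a.b.X :: —b→ u1
  u1 = a.b.(rec X. b.a.b.X) :: —a→ u2
  u2 = b.(rec X. b.a.b.X) :: —b→ u0
LTS(Q): 3 reachable states
  v0 = rec X. b.a.a.X :: —b→ v1
  v1 = a.a.(rec X. b.a.a.X) :: —a→ v2
  v2 = a.(rec X. b.a.a.X) :: —a→ v0
Run σ = ⟨bab⟩ on P: start {u0}
  step 1 (b): {u1}
  step 2 (a): {u2}
  step 3 (b): {u0}
  ✓ P
Run σ = ⟨bab⟩ on Q: start {v0}
  step 1 (b): {v1}
  step 2 (a): {v2}
  step 3 (b): ∅  — Q cannot continue

bab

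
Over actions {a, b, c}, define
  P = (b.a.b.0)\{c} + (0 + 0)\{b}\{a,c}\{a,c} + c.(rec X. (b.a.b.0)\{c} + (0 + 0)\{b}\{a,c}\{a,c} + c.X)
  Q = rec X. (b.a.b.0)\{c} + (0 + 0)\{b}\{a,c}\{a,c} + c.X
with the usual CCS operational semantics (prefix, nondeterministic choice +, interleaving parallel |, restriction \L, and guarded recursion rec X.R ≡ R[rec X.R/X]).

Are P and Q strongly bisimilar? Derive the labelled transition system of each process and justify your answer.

P ~ Q

P's transition system — 5 states:
  p0 = (b.a.b.0)\{c} + (0 + 0)\{b}\{a,c}\{a,c} + c.(rec X. (b.a.b.0)\{c} + (0 + 0)\{b}\{a,c}\{a,c} + c.X) → ··b··> p1, ··c··> p2
  p1 = (a.b.0)\{c} → ··a··> p3
  p2 = rec X. (b.a.b.0)\{c} + (0 + 0)\{b}\{a,c}\{a,c} + c.X → ··b··> p1, ··c··> p2
  p3 = (b.0)\{c} → ··b··> p4
  p4 = 0\{c} → stopped
Q's transition system — 4 states:
  q0 = rec X. (b.a.b.0)\{c} + (0 + 0)\{b}\{a,c}\{a,c} + c.X → ··b··> q1, ··c··> q0
  q1 = (a.b.0)\{c} → ··a··> q2
  q2 = (b.0)\{c} → ··b··> q3
  q3 = 0\{c} → stopped
Partition-refinement fixed point:
  B0 = {p0, p2, q0}
  B1 = {p1, q1}
  B2 = {p3, q2}
  B3 = {p4, q3}
p0 ∈ B0, q0 ∈ B0 → same block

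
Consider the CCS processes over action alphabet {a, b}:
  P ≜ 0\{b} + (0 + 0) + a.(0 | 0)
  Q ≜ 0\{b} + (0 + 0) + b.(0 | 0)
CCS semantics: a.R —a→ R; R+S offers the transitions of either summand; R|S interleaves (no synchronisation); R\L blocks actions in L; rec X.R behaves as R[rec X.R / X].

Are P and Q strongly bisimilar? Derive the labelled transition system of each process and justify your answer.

not bisimilar

LTS(P): 2 reachable states
  m0 = 0\{b} + (0 + 0) + a.(0 | 0) :: --a--▸ m1
  m1 = 0 | 0 :: ·
LTS(Q): 2 reachable states
  n0 = 0\{b} + (0 + 0) + b.(0 | 0) :: --b--▸ n1
  n1 = 0 | 0 :: ·
Bisimilarity quotient blocks:
  B0 = {m0}
  B1 = {m1, n1}
  B2 = {n0}
m0 ∈ B0, n0 ∈ B2 → different blocks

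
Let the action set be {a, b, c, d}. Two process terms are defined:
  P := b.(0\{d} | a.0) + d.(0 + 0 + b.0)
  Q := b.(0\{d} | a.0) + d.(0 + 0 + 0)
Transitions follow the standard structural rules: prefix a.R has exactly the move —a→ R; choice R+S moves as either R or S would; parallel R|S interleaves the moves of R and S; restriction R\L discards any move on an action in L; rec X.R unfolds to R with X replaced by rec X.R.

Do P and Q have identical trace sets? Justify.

P's transition system — 5 states:
  m0 = b.(0\{d} | a.0) + d.(0 + 0 + b.0) has moves =b=> m1, =d=> m2
  m1 = 0\{d} | a.0 has moves =a=> m3
  m2 = 0 + 0 + b.0 has moves =b=> m4
  m3 = 0\{d} | 0 has moves ·
  m4 = 0 has moves ·
Q's transition system — 4 states:
  n0 = b.(0\{d} | a.0) + d.(0 + 0 + 0) has moves =b=> n1, =d=> n2
  n1 = 0\{d} | a.0 has moves =a=> n3
  n2 = 0 + 0 + 0 has moves ·
  n3 = 0\{d} | 0 has moves ·
Run σ = ⟨db⟩ on P: start {m0}
  [1] d ⇒ {m2}
  [2] b ⇒ {m4}
  ✓ P
Run σ = ⟨db⟩ on Q: start {n0}
  [1] d ⇒ {n2}
  [2] b ⇒ ∅  — Q cannot continue

NO — witness ⟨db⟩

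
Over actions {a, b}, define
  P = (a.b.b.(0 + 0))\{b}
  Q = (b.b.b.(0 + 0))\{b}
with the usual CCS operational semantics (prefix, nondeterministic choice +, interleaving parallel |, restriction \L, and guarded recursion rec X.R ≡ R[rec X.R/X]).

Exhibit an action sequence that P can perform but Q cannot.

a

LTS(P): 2 reachable states
  s0 = (a.b.b.(0 + 0))\{b} → —a→ s1
  s1 = (b.b.(0 + 0))\{b} → ∅
LTS(Q): 1 reachable states
  t0 = (b.b.b.(0 + 0))\{b} → ∅
Executing a from P (initial set {s0}):
  [1] a ⇒ {s1}
  P completes σ.
Executing a from Q (initial set {t0}):
  [1] a ⇒ ∅  — Q cannot continue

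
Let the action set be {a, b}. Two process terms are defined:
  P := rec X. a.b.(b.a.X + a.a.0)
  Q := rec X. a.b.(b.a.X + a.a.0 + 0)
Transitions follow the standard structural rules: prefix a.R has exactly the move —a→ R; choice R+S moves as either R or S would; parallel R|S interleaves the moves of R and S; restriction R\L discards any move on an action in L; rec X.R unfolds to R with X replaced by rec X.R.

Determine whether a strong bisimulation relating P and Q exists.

Reachable graph of P (6 states):
  u0 = rec X. a.b.(b.a.X + a.a.0) has moves -a-> u1
  u1 = b.(b.a.(rec X. a.b.(b.a.X + a.a.0)) + a.a.0) has moves -b-> u2
  u2 = b.a.(rec X. a.b.(b.a.X + a.a.0)) + a.a.0 has moves -a-> u3, -b-> u4
  u3 = a.0 has moves -a-> u5
  u4 = a.(rec X. a.b.(b.a.X + a.a.0)) has moves -a-> u0
  u5 = 0 has moves deadlocked
Reachable graph of Q (6 states):
  v0 = rec X. a.b.(b.a.X + a.a.0 + 0) has moves -a-> v1
  v1 = b.(b.a.(rec X. a.b.(b.a.X + a.a.0 + 0)) + a.a.0 + 0) has moves -b-> v2
  v2 = b.a.(rec X. a.b.(b.a.X + a.a.0 + 0)) + a.a.0 + 0 has moves -a-> v3, -b-> v4
  v3 = a.0 has moves -a-> v5
  v4 = a.(rec X. a.b.(b.a.X + a.a.0 + 0)) has moves -a-> v0
  v5 = 0 has moves deadlocked
Partition-refinement fixed point:
  B0 = {u0, v0}
  B1 = {u1, v1}
  B2 = {u2, v2}
  B3 = {u4, v4}
  B4 = {u3, v3}
  B5 = {u5, v5}
u0 ∈ B0, v0 ∈ B0 → same block

YES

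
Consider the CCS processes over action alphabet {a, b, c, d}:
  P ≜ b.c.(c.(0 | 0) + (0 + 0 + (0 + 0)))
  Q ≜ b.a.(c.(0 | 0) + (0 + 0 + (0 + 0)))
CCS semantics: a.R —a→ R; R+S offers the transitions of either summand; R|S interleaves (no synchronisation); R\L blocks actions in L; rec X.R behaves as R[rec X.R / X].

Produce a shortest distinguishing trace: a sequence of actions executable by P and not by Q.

bc

Reachable graph of P (4 states):
  s0 = b.c.(c.(0 | 0) + (0 + 0 + (0 + 0))) → ··b··> s1
  s1 = c.(c.(0 | 0) + (0 + 0 + (0 + 0))) → ··c··> s2
  s2 = c.(0 | 0) + (0 + 0 + (0 + 0)) → ··c··> s3
  s3 = 0 | 0 → stopped
Reachable graph of Q (4 states):
  t0 = b.a.(c.(0 | 0) + (0 + 0 + (0 + 0))) → ··b··> t1
  t1 = a.(c.(0 | 0) + (0 + 0 + (0 + 0))) → ··a··> t2
  t2 = c.(0 | 0) + (0 + 0 + (0 + 0)) → ··c··> t3
  t3 = 0 | 0 → stopped
Trace ⟨bc⟩ through P, begin at {s0}:
  [1] b ⇒ {s1}
  [2] c ⇒ {s2}
  ✓ P
Trace ⟨bc⟩ through Q, begin at {t0}:
  [1] b ⇒ {t1}
  [2] c ⇒ no successor for Q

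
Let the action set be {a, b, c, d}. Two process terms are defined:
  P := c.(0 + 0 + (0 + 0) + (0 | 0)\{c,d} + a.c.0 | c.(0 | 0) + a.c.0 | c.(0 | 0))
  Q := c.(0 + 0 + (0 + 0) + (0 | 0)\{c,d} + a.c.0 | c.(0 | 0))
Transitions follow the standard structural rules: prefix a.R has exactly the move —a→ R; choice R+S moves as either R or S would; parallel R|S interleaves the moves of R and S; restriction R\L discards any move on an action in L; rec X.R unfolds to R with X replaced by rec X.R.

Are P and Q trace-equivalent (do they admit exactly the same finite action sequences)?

LTS(P): 7 reachable states
  u0 = c.(0 + 0 + (0 + 0) + (0 | 0)\{c,d} + a.c.0 | c.(0 | 0) + a.c.0 | c.(0 | 0)) has moves -c-> u1
  u1 = 0 + 0 + (0 + 0) + (0 | 0)\{c,d} + a.c.0 | c.(0 | 0) + a.c.0 | c.(0 | 0) has moves -a-> u2, -c-> u3
  u2 = c.0 | c.(0 | 0) has moves -c-> u4, -c-> u5
  u3 = a.c.0 | (0 | 0) has moves -a-> u5
  u4 = 0 | c.(0 | 0) has moves -c-> u6
  u5 = c.0 | (0 | 0) has moves -c-> u6
  u6 = 0 | (0 | 0) has moves ∅
LTS(Q): 7 reachable states
  v0 = c.(0 + 0 + (0 + 0) + (0 | 0)\{c,d} + a.c.0 | c.(0 | 0)) has moves -c-> v1
  v1 = 0 + 0 + (0 + 0) + (0 | 0)\{c,d} + a.c.0 | c.(0 | 0) has moves -a-> v2, -c-> v3
  v2 = c.0 | c.(0 | 0) has moves -c-> v4, -c-> v5
  v3 = a.c.0 | (0 | 0) has moves -a-> v5
  v4 = 0 | c.(0 | 0) has moves -c-> v6
  v5 = c.0 | (0 | 0) has moves -c-> v6
  v6 = 0 | (0 | 0) has moves ∅
Coarsest stable partition (strong bisimilarity classes):
  B0 = {u0, v0}
  B1 = {u1, v1}
  B2 = {u2, v2}
  B3 = {u4, u5, v4, v5}
  B4 = {u6, v6}
  B5 = {u3, v3}
u0 ∈ B0, v0 ∈ B0 → same block
Bisimilar ⇒ trace-equivalent.

traces(P) = traces(Q)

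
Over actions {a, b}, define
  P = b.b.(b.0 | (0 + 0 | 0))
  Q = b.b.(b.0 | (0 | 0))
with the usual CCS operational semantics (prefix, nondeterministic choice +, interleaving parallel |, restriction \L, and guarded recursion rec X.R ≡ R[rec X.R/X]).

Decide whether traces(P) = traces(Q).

P's transition system — 4 states:
  p0 = b.b.(b.0 | (0 + 0 | 0)) has moves —b→ p1
  p1 = b.(b.0 | (0 + 0 | 0)) has moves —b→ p2
  p2 = b.0 | (0 + 0 | 0) has moves —b→ p3
  p3 = 0 | (0 + 0 | 0) has moves ·
Q's transition system — 4 states:
  q0 = b.b.(b.0 | (0 | 0)) has moves —b→ q1
  q1 = b.(b.0 | (0 | 0)) has moves —b→ q2
  q2 = b.0 | (0 | 0) has moves —b→ q3
  q3 = 0 | (0 | 0) has moves ·
Coarsest stable partition (strong bisimilarity classes):
  B0 = {p0, q0}
  B1 = {p1, q1}
  B2 = {p2, q2}
  B3 = {p3, q3}
p0 ∈ B0, q0 ∈ B0 → same block
Bisimilar ⇒ trace-equivalent.

trace-equivalent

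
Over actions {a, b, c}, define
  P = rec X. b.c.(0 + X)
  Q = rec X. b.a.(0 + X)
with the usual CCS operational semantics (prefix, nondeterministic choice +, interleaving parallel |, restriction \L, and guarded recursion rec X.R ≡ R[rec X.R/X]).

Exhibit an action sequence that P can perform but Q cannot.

LTS(P): 3 reachable states
  m0 = rec X. b.c.(0 + X) → --b--▸ m1
  m1 = c.(0 + (rec X. b.c.(0 + X))) → --c--▸ m2
  m2 = 0 + (rec X. b.c.(0 + X)) → --b--▸ m1
LTS(Q): 3 reachable states
  n0 = rec X. b.a.(0 + X) → --b--▸ n1
  n1 = a.(0 + (rec X. b.a.(0 + X))) → --a--▸ n2
  n2 = 0 + (rec X. b.a.(0 + X)) → --b--▸ n1
Executing bc from P (initial set {m0}):
  [1] b ⇒ {m1}
  [2] c ⇒ {m2}
  — P admits the full trace.
Executing bc from Q (initial set {n0}):
  [1] b ⇒ {n1}
  [2] c ⇒ ∅  — Q cannot continue

bc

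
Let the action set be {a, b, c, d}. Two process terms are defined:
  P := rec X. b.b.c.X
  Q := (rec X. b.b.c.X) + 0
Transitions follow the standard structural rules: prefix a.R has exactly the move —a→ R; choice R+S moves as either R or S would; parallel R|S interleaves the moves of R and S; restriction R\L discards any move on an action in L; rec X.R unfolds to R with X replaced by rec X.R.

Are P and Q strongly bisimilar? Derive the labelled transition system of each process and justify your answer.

YES

P's transition system — 3 states:
  m0 = rec X. b.b.c.X ⊢ —b→ m1
  m1 = b.c.(rec X. b.b.c.X) ⊢ —b→ m2
  m2 = c.(rec X. b.b.c.X) ⊢ —c→ m0
Q's transition system — 4 states:
  n0 = (rec X. b.b.c.X) + 0 ⊢ —b→ n1
  n1 = b.c.(rec X. b.b.c.X) ⊢ —b→ n2
  n2 = c.(rec X. b.b.c.X) ⊢ —c→ n3
  n3 = rec X. b.b.c.X ⊢ —b→ n1
Bisimilarity quotient blocks:
  B0 = {m0, n0, n3}
  B1 = {m1, n1}
  B2 = {m2, n2}
m0 ∈ B0, n0 ∈ B0 → same block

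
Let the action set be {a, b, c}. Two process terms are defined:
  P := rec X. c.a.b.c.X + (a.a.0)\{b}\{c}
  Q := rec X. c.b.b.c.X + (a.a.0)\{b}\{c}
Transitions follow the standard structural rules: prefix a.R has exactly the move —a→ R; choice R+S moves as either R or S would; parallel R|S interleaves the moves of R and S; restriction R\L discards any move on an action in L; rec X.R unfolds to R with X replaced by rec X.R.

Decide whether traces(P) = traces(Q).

trace-distinct — witness ⟨ca⟩

P's transition system — 6 states:
  p0 = rec X. c.a.b.c.X + (a.a.0)\{b}\{c} | ··a··> p1, ··c··> p2
  p1 = (a.0)\{b}\{c} | ··a··> p3
  p2 = a.b.c.(rec X. c.a.b.c.X + (a.a.0)\{b}\{c}) | ··a··> p4
  p3 = 0\{b}\{c} | (no moves)
  p4 = b.c.(rec X. c.a.b.c.X + (a.a.0)\{b}\{c}) | ··b··> p5
  p5 = c.(rec X. c.a.b.c.X + (a.a.0)\{b}\{c}) | ··c··> p0
Q's transition system — 6 states:
  q0 = rec X. c.b.b.c.X + (a.a.0)\{b}\{c} | ··a··> q1, ··c··> q2
  q1 = (a.0)\{b}\{c} | ··a··> q3
  q2 = b.b.c.(rec X. c.b.b.c.X + (a.a.0)\{b}\{c}) | ··b··> q4
  q3 = 0\{b}\{c} | (no moves)
  q4 = b.c.(rec X. c.b.b.c.X + (a.a.0)\{b}\{c}) | ··b··> q5
  q5 = c.(rec X. c.b.b.c.X + (a.a.0)\{b}\{c}) | ··c··> q0
Executing ca from P (initial set {p0}):
  after c @ step 1: {p2}
  after a @ step 2: {p4}
  P completes σ.
Executing ca from Q (initial set {q0}):
  after c @ step 1: {q2}
  after a @ step 2: ∅  — Q cannot continue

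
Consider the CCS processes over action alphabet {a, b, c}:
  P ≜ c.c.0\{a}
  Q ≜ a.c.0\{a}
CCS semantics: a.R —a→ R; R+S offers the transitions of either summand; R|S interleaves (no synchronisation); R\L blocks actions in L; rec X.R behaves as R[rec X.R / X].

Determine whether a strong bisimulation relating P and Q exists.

Reachable graph of P (3 states):
  m0 = c.c.0\{a} :: --c--▸ m1
  m1 = c.0\{a} :: --c--▸ m2
  m2 = 0\{a} :: stopped
Reachable graph of Q (3 states):
  n0 = a.c.0\{a} :: --a--▸ n1
  n1 = c.0\{a} :: --c--▸ n2
  n2 = 0\{a} :: stopped
Coarsest stable partition (strong bisimilarity classes):
  B0 = {m0}
  B1 = {m1, n1}
  B2 = {m2, n2}
  B3 = {n0}
m0 ∈ B0, n0 ∈ B3 → different blocks

not bisimilar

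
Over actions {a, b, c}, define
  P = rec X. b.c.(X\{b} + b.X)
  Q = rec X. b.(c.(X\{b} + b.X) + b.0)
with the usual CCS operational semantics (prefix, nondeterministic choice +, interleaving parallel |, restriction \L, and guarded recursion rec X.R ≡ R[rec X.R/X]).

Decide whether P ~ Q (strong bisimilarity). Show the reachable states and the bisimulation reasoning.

not bisimilar

Reachable graph of P (3 states):
  s0 = rec X. b.c.(X\{b} + b.X) :: --b--▸ s1
  s1 = c.((rec X. b.c.(X\{b} + b.X))\{b} + b.(rec X. b.c.(X\{b} + b.X))) :: --c--▸ s2
  s2 = (rec X. b.c.(X\{b} + b.X))\{b} + b.(rec X. b.c.(X\{b} + b.X)) :: --b--▸ s0
Reachable graph of Q (4 states):
  t0 = rec X. b.(c.(X\{b} + b.X) + b.0) :: --b--▸ t1
  t1 = c.((rec X. b.(c.(X\{b} + b.X) + b.0))\{b} + b.(rec X. b.(c.(X\{b} + b.X) + b.0))) + b.0 :: --b--▸ t2, --c--▸ t3
  t2 = 0 :: (no moves)
  t3 = (rec X. b.(c.(X\{b} + b.X) + b.0))\{b} + b.(rec X. b.(c.(X\{b} + b.X) + b.0)) :: --b--▸ t0
Partition-refinement fixed point:
  B0 = {s0}
  B1 = {s1}
  B2 = {s2}
  B3 = {t0}
  B4 = {t1}
  B5 = {t3}
  B6 = {t2}
s0 ∈ B0, t0 ∈ B3 → different blocks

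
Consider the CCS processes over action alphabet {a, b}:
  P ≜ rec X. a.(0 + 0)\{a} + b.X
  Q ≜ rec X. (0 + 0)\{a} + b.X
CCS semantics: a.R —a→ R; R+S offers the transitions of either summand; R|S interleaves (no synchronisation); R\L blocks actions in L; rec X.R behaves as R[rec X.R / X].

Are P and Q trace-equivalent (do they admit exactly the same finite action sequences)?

LTS(P): 2 reachable states
  m0 = rec X. a.(0 + 0)\{a} + b.X :: ··a··> m1, ··b··> m0
  m1 = (0 + 0)\{a} :: stopped
LTS(Q): 1 reachable states
  n0 = rec X. (0 + 0)\{a} + b.X :: ··b··> n0
Run σ = ⟨a⟩ on P: start {m0}
  [1] a ⇒ {m1}
  ✓ P
Run σ = ⟨a⟩ on Q: start {n0}
  [1] a ⇒ ∅  — Q cannot continue

NO — witness ⟨a⟩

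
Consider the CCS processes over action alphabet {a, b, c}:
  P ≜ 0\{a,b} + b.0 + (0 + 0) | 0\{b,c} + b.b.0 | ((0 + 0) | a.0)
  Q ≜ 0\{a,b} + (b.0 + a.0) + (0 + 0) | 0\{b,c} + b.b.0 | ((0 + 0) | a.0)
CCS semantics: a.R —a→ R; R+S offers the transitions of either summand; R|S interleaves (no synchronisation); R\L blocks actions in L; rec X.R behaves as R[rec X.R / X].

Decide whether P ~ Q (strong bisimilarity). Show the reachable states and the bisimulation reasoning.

P ≁ Q

P's transition system — 7 states:
  s0 = 0\{a,b} + b.0 + (0 + 0) | 0\{b,c} + b.b.0 | ((0 + 0) | a.0) | --a--▸ s1, --b--▸ s2, --b--▸ s3
  s1 = b.b.0 | ((0 + 0) | 0) | --b--▸ s4
  s2 = 0 | ·
  s3 = b.0 | ((0 + 0) | a.0) | --a--▸ s4, --b--▸ s5
  s4 = b.0 | ((0 + 0) | 0) | --b--▸ s6
  s5 = 0 | ((0 + 0) | a.0) | --a--▸ s6
  s6 = 0 | ((0 + 0) | 0) | ·
Q's transition system — 7 states:
  t0 = 0\{a,b} + (b.0 + a.0) + (0 + 0) | 0\{b,c} + b.b.0 | ((0 + 0) | a.0) | --a--▸ t1, --a--▸ t2, --b--▸ t1, --b--▸ t3
  t1 = 0 | ·
  t2 = b.b.0 | ((0 + 0) | 0) | --b--▸ t4
  t3 = b.0 | ((0 + 0) | a.0) | --a--▸ t4, --b--▸ t5
  t4 = b.0 | ((0 + 0) | 0) | --b--▸ t6
  t5 = 0 | ((0 + 0) | a.0) | --a--▸ t6
  t6 = 0 | ((0 + 0) | 0) | ·
Coarsest stable partition (strong bisimilarity classes):
  B0 = {s0}
  B1 = {s1, t2}
  B2 = {s4, t4}
  B3 = {s2, s6, t1, t6}
  B4 = {s3, t3}
  B5 = {s5, t5}
  B6 = {t0}
s0 ∈ B0, t0 ∈ B6 → different blocks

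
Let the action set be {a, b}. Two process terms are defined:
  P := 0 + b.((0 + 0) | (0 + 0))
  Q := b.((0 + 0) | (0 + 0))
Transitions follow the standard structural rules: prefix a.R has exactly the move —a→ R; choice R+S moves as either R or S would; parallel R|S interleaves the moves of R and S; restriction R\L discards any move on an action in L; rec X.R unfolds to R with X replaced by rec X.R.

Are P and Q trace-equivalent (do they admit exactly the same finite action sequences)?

Reachable graph of P (2 states):
  u0 = 0 + b.((0 + 0) | (0 + 0)) :: --b--▸ u1
  u1 = (0 + 0) | (0 + 0) :: (no moves)
Reachable graph of Q (2 states):
  v0 = b.((0 + 0) | (0 + 0)) :: --b--▸ v1
  v1 = (0 + 0) | (0 + 0) :: (no moves)
Partition-refinement fixed point:
  B0 = {u0, v0}
  B1 = {u1, v1}
u0 ∈ B0, v0 ∈ B0 → same block
Bisimilar ⇒ trace-equivalent.

trace-equivalent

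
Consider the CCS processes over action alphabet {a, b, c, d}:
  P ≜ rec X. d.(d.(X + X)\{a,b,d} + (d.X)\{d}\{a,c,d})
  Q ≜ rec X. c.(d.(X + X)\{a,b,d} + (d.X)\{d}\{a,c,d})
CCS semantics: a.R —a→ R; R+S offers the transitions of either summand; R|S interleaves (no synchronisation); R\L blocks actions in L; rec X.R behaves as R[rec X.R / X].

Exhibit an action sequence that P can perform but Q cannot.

d

Reachable graph of P (3 states):
  m0 = rec X. d.(d.(X + X)\{a,b,d} + (d.X)\{d}\{a,c,d}) :: ··d··> m1
  m1 = d.((rec X. d.(d.(X + X)\{a,b,d} + (d.X)\{d}\{a,c,d})) + (rec X. d.(d.(X + X)\{a,b,d} + (d.X)\{d}\{a,c,d})))\{a,b,d} + (d.(rec X. d.(d.(X + X)\{a,b,d} + (d.X)\{d}\{a,c,d})))\{d}\{a,c,d} :: ··d··> m2
  m2 = ((rec X. d.(d.(X + X)\{a,b,d} + (d.X)\{d}\{a,c,d})) + (rec X. d.(d.(X + X)\{a,b,d} + (d.X)\{d}\{a,c,d})))\{a,b,d} :: (no moves)
Reachable graph of Q (4 states):
  n0 = rec X. c.(d.(X + X)\{a,b,d} + (d.X)\{d}\{a,c,d}) :: ··c··> n1
  n1 = d.((rec X. c.(d.(X + X)\{a,b,d} + (d.X)\{d}\{a,c,d})) + (rec X. c.(d.(X + X)\{a,b,d} + (d.X)\{d}\{a,c,d})))\{a,b,d} + (d.(rec X. c.(d.(X + X)\{a,b,d} + (d.X)\{d}\{a,c,d})))\{d}\{a,c,d} :: ··d··> n2
  n2 = ((rec X. c.(d.(X + X)\{a,b,d} + (d.X)\{d}\{a,c,d})) + (rec X. c.(d.(X + X)\{a,b,d} + (d.X)\{d}\{a,c,d})))\{a,b,d} :: ··c··> n3
  n3 = (d.((rec X. c.(d.(X + X)\{a,b,d} + (d.X)\{d}\{a,c,d})) + (rec X. c.(d.(X + X)\{a,b,d} + (d.X)\{d}\{a,c,d})))\{a,b,d} + (d.(rec X. c.(d.(X + X)\{a,b,d} + (d.X)\{d}\{a,c,d})))\{d}\{a,c,d})\{a,b,d} :: (no moves)
Executing d from P (initial set {m0}):
  after d @ step 1: {m1}
  P completes σ.
Executing d from Q (initial set {n0}):
  after d @ step 1: no successor for Q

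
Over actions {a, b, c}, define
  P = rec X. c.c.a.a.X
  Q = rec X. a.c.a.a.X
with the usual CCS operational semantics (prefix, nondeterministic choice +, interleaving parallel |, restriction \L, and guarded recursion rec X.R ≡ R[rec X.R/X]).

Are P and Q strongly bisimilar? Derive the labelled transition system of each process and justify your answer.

P ≁ Q

Reachable graph of P (4 states):
  p0 = rec X. c.c.a.a.X ⊢ --c--▸ p1
  p1 = c.a.a.(rec X. c.c.a.a.X) ⊢ --c--▸ p2
  p2 = a.a.(rec X. c.c.a.a.X) ⊢ --a--▸ p3
  p3 = a.(rec X. c.c.a.a.X) ⊢ --a--▸ p0
Reachable graph of Q (4 states):
  q0 = rec X. a.c.a.a.X ⊢ --a--▸ q1
  q1 = c.a.a.(rec X. a.c.a.a.X) ⊢ --c--▸ q2
  q2 = a.a.(rec X. a.c.a.a.X) ⊢ --a--▸ q3
  q3 = a.(rec X. a.c.a.a.X) ⊢ --a--▸ q0
Partition-refinement fixed point:
  B0 = {p0}
  B1 = {p1}
  B2 = {p2}
  B3 = {p3}
  B4 = {q0}
  B5 = {q1}
  B6 = {q2}
  B7 = {q3}
p0 ∈ B0, q0 ∈ B4 → different blocks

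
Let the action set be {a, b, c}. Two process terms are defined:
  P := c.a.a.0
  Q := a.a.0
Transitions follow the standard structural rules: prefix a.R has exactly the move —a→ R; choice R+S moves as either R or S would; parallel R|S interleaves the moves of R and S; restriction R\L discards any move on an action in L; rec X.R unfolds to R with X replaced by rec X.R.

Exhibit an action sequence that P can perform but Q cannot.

P's transition system — 4 states:
  u0 = c.a.a.0 ⊢ -c-> u1
  u1 = a.a.0 ⊢ -a-> u2
  u2 = a.0 ⊢ -a-> u3
  u3 = 0 ⊢ deadlocked
Q's transition system — 3 states:
  v0 = a.a.0 ⊢ -a-> v1
  v1 = a.0 ⊢ -a-> v2
  v2 = 0 ⊢ deadlocked
Run σ = ⟨c⟩ on P: start {u0}
  step 1 (c): {u1}
  — P admits the full trace.
Run σ = ⟨c⟩ on Q: start {v0}
  step 1 (c): ∅  — Q cannot continue

c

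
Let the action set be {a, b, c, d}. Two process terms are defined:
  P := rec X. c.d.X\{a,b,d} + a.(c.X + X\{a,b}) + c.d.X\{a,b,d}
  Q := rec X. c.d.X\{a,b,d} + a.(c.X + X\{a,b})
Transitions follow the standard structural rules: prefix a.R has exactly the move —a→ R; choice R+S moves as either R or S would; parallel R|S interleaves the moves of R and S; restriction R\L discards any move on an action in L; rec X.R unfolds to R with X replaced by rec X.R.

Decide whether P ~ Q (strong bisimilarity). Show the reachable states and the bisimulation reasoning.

Reachable graph of P (8 states):
  s0 = rec X. c.d.X\{a,b,d} + a.(c.X + X\{a,b}) + c.d.X\{a,b,d} ⊢ ··a··> s1, ··c··> s2
  s1 = c.(rec X. c.d.X\{a,b,d} + a.(c.X + X\{a,b}) + c.d.X\{a,b,d}) + (rec X. c.d.X\{a,b,d} + a.(c.X + X\{a,b}) + c.d.X\{a,b,d})\{a,b} ⊢ ··c··> s0, ··c··> s3
  s2 = d.(rec X. c.d.X\{a,b,d} + a.(c.X + X\{a,b}) + c.d.X\{a,b,d})\{a,b,d} ⊢ ··d··> s4
  s3 = (d.(rec X. c.d.X\{a,b,d} + a.(c.X + X\{a,b}) + c.d.X\{a,b,d})\{a,b,d})\{a,b} ⊢ ··d··> s5
  s4 = (rec X. c.d.X\{a,b,d} + a.(c.X + X\{a,b}) + c.d.X\{a,b,d})\{a,b,d} ⊢ ··c··> s6
  s5 = (rec X. c.d.X\{a,b,d} + a.(c.X + X\{a,b}) + c.d.X\{a,b,d})\{a,b,d}\{a,b} ⊢ ··c··> s7
  s6 = (d.(rec X. c.d.X\{a,b,d} + a.(c.X + X\{a,b}) + c.d.X\{a,b,d})\{a,b,d})\{a,b,d} ⊢ ·
  s7 = (d.(rec X. c.d.X\{a,b,d} + a.(c.X + X\{a,b}) + c.d.X\{a,b,d})\{a,b,d})\{a,b,d}\{a,b} ⊢ ·
Reachable graph of Q (8 states):
  t0 = rec X. c.d.X\{a,b,d} + a.(c.X + X\{a,b}) ⊢ ··a··> t1, ··c··> t2
  t1 = c.(rec X. c.d.X\{a,b,d} + a.(c.X + X\{a,b})) + (rec X. c.d.X\{a,b,d} + a.(c.X + X\{a,b}))\{a,b} ⊢ ··c··> t0, ··c··> t3
  t2 = d.(rec X. c.d.X\{a,b,d} + a.(c.X + X\{a,b}))\{a,b,d} ⊢ ··d··> t4
  t3 = (d.(rec X. c.d.X\{a,b,d} + a.(c.X + X\{a,b}))\{a,b,d})\{a,b} ⊢ ··d··> t5
  t4 = (rec X. c.d.X\{a,b,d} + a.(c.X + X\{a,b}))\{a,b,d} ⊢ ··c··> t6
  t5 = (rec X. c.d.X\{a,b,d} + a.(c.X + X\{a,b}))\{a,b,d}\{a,b} ⊢ ··c··> t7
  t6 = (d.(rec X. c.d.X\{a,b,d} + a.(c.X + X\{a,b}))\{a,b,d})\{a,b,d} ⊢ ·
  t7 = (d.(rec X. c.d.X\{a,b,d} + a.(c.X + X\{a,b}))\{a,b,d})\{a,b,d}\{a,b} ⊢ ·
Coarsest stable partition (strong bisimilarity classes):
  B0 = {s0, t0}
  B1 = {s1, t1}
  B2 = {s2, s3, t2, t3}
  B3 = {s4, s5, t4, t5}
  B4 = {s6, s7, t6, t7}
s0 ∈ B0, t0 ∈ B0 → same block

bisimilar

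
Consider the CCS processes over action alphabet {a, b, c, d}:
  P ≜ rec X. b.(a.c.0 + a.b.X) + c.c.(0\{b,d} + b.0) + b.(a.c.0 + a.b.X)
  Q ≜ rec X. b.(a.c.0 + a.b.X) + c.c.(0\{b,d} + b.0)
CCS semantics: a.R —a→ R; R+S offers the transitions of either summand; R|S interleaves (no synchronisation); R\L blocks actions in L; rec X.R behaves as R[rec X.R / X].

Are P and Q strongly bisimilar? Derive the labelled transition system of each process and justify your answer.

bisimilar

P's transition system — 7 states:
  u0 = rec X. b.(a.c.0 + a.b.X) + c.c.(0\{b,d} + b.0) + b.(a.c.0 + a.b.X) → =b=> u1, =c=> u2
  u1 = a.c.0 + a.b.(rec X. b.(a.c.0 + a.b.X) + c.c.(0\{b,d} + b.0) + b.(a.c.0 + a.b.X)) → =a=> u3, =a=> u4
  u2 = c.(0\{b,d} + b.0) → =c=> u5
  u3 = b.(rec X. b.(a.c.0 + a.b.X) + c.c.(0\{b,d} + b.0) + b.(a.c.0 + a.b.X)) → =b=> u0
  u4 = c.0 → =c=> u6
  u5 = 0\{b,d} + b.0 → =b=> u6
  u6 = 0 → ·
Q's transition system — 7 states:
  v0 = rec X. b.(a.c.0 + a.b.X) + c.c.(0\{b,d} + b.0) → =b=> v1, =c=> v2
  v1 = a.c.0 + a.b.(rec X. b.(a.c.0 + a.b.X) + c.c.(0\{b,d} + b.0)) → =a=> v3, =a=> v4
  v2 = c.(0\{b,d} + b.0) → =c=> v5
  v3 = b.(rec X. b.(a.c.0 + a.b.X) + c.c.(0\{b,d} + b.0)) → =b=> v0
  v4 = c.0 → =c=> v6
  v5 = 0\{b,d} + b.0 → =b=> v6
  v6 = 0 → ·
Partition-refinement fixed point:
  B0 = {u0, v0}
  B1 = {u2, v2}
  B2 = {u5, v5}
  B3 = {u6, v6}
  B4 = {u1, v1}
  B5 = {u3, v3}
  B6 = {u4, v4}
u0 ∈ B0, v0 ∈ B0 → same block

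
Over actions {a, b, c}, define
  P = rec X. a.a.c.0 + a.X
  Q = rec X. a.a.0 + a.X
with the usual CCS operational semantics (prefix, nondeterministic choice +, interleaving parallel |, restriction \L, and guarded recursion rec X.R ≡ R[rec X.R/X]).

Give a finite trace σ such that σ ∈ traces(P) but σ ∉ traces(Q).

aac

Reachable graph of P (4 states):
  p0 = rec X. a.a.c.0 + a.X → —a→ p0, —a→ p1
  p1 = a.c.0 → —a→ p2
  p2 = c.0 → —c→ p3
  p3 = 0 → (no moves)
Reachable graph of Q (3 states):
  q0 = rec X. a.a.0 + a.X → —a→ q0, —a→ q1
  q1 = a.0 → —a→ q2
  q2 = 0 → (no moves)
Trace ⟨aac⟩ through P, begin at {p0}:
  step 1 (a): {p0, p1}
  step 2 (a): {p0, p1, p2}
  step 3 (c): {p3}
  P completes σ.
Trace ⟨aac⟩ through Q, begin at {q0}:
  step 1 (a): {q0, q1}
  step 2 (a): {q0, q1, q2}
  step 3 (c): ∅ (Q stuck)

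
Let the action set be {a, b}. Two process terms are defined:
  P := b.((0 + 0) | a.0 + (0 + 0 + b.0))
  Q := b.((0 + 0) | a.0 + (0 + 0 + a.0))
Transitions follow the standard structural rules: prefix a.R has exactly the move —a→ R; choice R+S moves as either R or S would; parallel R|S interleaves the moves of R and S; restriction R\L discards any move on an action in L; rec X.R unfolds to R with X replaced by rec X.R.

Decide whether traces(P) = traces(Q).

NO — witness ⟨bb⟩

LTS(P): 4 reachable states
  p0 = b.((0 + 0) | a.0 + (0 + 0 + b.0)) ⊢ ··b··> p1
  p1 = (0 + 0) | a.0 + (0 + 0 + b.0) ⊢ ··a··> p2, ··b··> p3
  p2 = (0 + 0) | 0 ⊢ (no moves)
  p3 = 0 ⊢ (no moves)
LTS(Q): 4 reachable states
  q0 = b.((0 + 0) | a.0 + (0 + 0 + a.0)) ⊢ ··b··> q1
  q1 = (0 + 0) | a.0 + (0 + 0 + a.0) ⊢ ··a··> q2, ··a··> q3
  q2 = (0 + 0) | 0 ⊢ (no moves)
  q3 = 0 ⊢ (no moves)
Executing bb from P (initial set {p0}):
  [1] b ⇒ {p1}
  [2] b ⇒ {p3}
  — P admits the full trace.
Executing bb from Q (initial set {q0}):
  [1] b ⇒ {q1}
  [2] b ⇒ no successor for Q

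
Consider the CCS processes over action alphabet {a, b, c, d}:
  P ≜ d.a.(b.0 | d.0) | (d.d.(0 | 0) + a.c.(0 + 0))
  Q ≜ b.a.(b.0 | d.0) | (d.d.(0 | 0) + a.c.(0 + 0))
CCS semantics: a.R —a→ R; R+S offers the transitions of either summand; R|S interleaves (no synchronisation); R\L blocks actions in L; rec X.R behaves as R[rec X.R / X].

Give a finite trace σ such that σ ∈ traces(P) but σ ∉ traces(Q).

P's transition system — 30 states:
  u0 = d.a.(b.0 | d.0) | (d.d.(0 | 0) + a.c.(0 + 0)) has moves --a--▸ u1, --d--▸ u2, --d--▸ u3
  u1 = d.a.(b.0 | d.0) | c.(0 + 0) has moves --c--▸ u4, --d--▸ u5
  u2 = a.(b.0 | d.0) | (d.d.(0 | 0) + a.c.(0 + 0)) has moves --a--▸ u5, --a--▸ u6, --d--▸ u7
  u3 = d.a.(b.0 | d.0) | d.(0 | 0) has moves --d--▸ u7, --d--▸ u8
  u4 = d.a.(b.0 | d.0) | (0 + 0) has moves --d--▸ u9
  u5 = a.(b.0 | d.0) | c.(0 + 0) has moves --a--▸ u10, --c--▸ u9
  u6 = b.0 | d.0 | (d.d.(0 | 0) + a.c.(0 + 0)) has moves --a--▸ u10, --b--▸ u11, --d--▸ u12, --d--▸ u13
  u7 = a.(b.0 | d.0) | d.(0 | 0) has moves --a--▸ u13, --d--▸ u14
  u8 = d.a.(b.0 | d.0) | (0 | 0) has moves --d--▸ u14
  u9 = a.(b.0 | d.0) | (0 + 0) has moves --a--▸ u15
  u10 = b.0 | d.0 | c.(0 + 0) has moves --b--▸ u16, --c--▸ u15, --d--▸ u17
  u11 = 0 | d.0 | (d.d.(0 | 0) + a.c.(0 + 0)) has moves --a--▸ u16, --d--▸ u18, --d--▸ u19
  u12 = b.0 | 0 | (d.d.(0 | 0) + a.c.(0 + 0)) has moves --a--▸ u17, --b--▸ u18, --d--▸ u20
  u13 = b.0 | d.0 | d.(0 | 0) has moves --b--▸ u19, --d--▸ u20, --d--▸ u21
  u14 = a.(b.0 | d.0) | (0 | 0) has moves --a--▸ u21
  u15 = b.0 | d.0 | (0 + 0) has moves --b--▸ u22, --d--▸ u23
  u16 = 0 | d.0 | c.(0 + 0) has moves --c--▸ u22, --d--▸ u24
  u17 = b.0 | 0 | c.(0 + 0) has moves --b--▸ u24, --c--▸ u23
  u18 = 0 | 0 | (d.d.(0 | 0) + a.c.(0 + 0)) has moves --a--▸ u24, --d--▸ u25
  u19 = 0 | d.0 | d.(0 | 0) has moves --d--▸ u25, --d--▸ u26
  u20 = b.0 | 0 | d.(0 | 0) has moves --b--▸ u25, --d--▸ u27
  u21 = b.0 | d.0 | (0 | 0) has moves --b--▸ u26, --d--▸ u27
  u22 = 0 | d.0 | (0 + 0) has moves --d--▸ u28
  u23 = b.0 | 0 | (0 + 0) has moves --b--▸ u28
  u24 = 0 | 0 | c.(0 + 0) has moves --c--▸ u28
  u25 = 0 | 0 | d.(0 | 0) has moves --d--▸ u29
  u26 = 0 | d.0 | (0 | 0) has moves --d--▸ u29
  u27 = b.0 | 0 | (0 | 0) has moves --b--▸ u29
  u28 = 0 | 0 | (0 + 0) has moves deadlocked
  u29 = 0 | 0 | (0 | 0) has moves deadlocked
Q's transition system — 30 states:
  v0 = b.a.(b.0 | d.0) | (d.d.(0 | 0) + a.c.(0 + 0)) has moves --a--▸ v1, --b--▸ v2, --d--▸ v3
  v1 = b.a.(b.0 | d.0) | c.(0 + 0) has moves --b--▸ v4, --c--▸ v5
  v2 = a.(b.0 | d.0) | (d.d.(0 | 0) + a.c.(0 + 0)) has moves --a--▸ v4, --a--▸ v6, --d--▸ v7
  v3 = b.a.(b.0 | d.0) | d.(0 | 0) has moves --b--▸ v7, --d--▸ v8
  v4 = a.(b.0 | d.0) | c.(0 + 0) has moves --a--▸ v9, --c--▸ v10
  v5 = b.a.(b.0 | d.0) | (0 + 0) has moves --b--▸ v10
  v6 = b.0 | d.0 | (d.d.(0 | 0) + a.c.(0 + 0)) has moves --a--▸ v9, --b--▸ v11, --d--▸ v12, --d--▸ v13
  v7 = a.(b.0 | d.0) | d.(0 | 0) has moves --a--▸ v13, --d--▸ v14
  v8 = b.a.(b.0 | d.0) | (0 | 0) has moves --b--▸ v14
  v9 = b.0 | d.0 | c.(0 + 0) has moves --b--▸ v15, --c--▸ v16, --d--▸ v17
  v10 = a.(b.0 | d.0) | (0 + 0) has moves --a--▸ v16
  v11 = 0 | d.0 | (d.d.(0 | 0) + a.c.(0 + 0)) has moves --a--▸ v15, --d--▸ v18, --d--▸ v19
  v12 = b.0 | 0 | (d.d.(0 | 0) + a.c.(0 + 0)) has moves --a--▸ v17, --b--▸ v18, --d--▸ v20
  v13 = b.0 | d.0 | d.(0 | 0) has moves --b--▸ v19, --d--▸ v20, --d--▸ v21
  v14 = a.(b.0 | d.0) | (0 | 0) has moves --a--▸ v21
  v15 = 0 | d.0 | c.(0 + 0) has moves --c--▸ v22, --d--▸ v23
  v16 = b.0 | d.0 | (0 + 0) has moves --b--▸ v22, --d--▸ v24
  v17 = b.0 | 0 | c.(0 + 0) has moves --b--▸ v23, --c--▸ v24
  v18 = 0 | 0 | (d.d.(0 | 0) + a.c.(0 + 0)) has moves --a--▸ v23, --d--▸ v25
  v19 = 0 | d.0 | d.(0 | 0) has moves --d--▸ v25, --d--▸ v26
  v20 = b.0 | 0 | d.(0 | 0) has moves --b--▸ v25, --d--▸ v27
  v21 = b.0 | d.0 | (0 | 0) has moves --b--▸ v26, --d--▸ v27
  v22 = 0 | d.0 | (0 + 0) has moves --d--▸ v28
  v23 = 0 | 0 | c.(0 + 0) has moves --c--▸ v28
  v24 = b.0 | 0 | (0 + 0) has moves --b--▸ v28
  v25 = 0 | 0 | d.(0 | 0) has moves --d--▸ v29
  v26 = 0 | d.0 | (0 | 0) has moves --d--▸ v29
  v27 = b.0 | 0 | (0 | 0) has moves --b--▸ v29
  v28 = 0 | 0 | (0 + 0) has moves deadlocked
  v29 = 0 | 0 | (0 | 0) has moves deadlocked
Run σ = ⟨ad⟩ on P: start {u0}
  step 1 (a): {u1}
  step 2 (d): {u5}
  ✓ P
Run σ = ⟨ad⟩ on Q: start {v0}
  step 1 (a): {v1}
  step 2 (d): ∅  — Q cannot continue

ad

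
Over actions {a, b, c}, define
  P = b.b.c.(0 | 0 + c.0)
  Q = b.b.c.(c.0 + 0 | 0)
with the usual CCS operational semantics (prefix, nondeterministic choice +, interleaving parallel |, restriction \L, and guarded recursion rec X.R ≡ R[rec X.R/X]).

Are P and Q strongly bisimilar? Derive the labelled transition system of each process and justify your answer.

P's transition system — 5 states:
  p0 = b.b.c.(0 | 0 + c.0) has moves —b→ p1
  p1 = b.c.(0 | 0 + c.0) has moves —b→ p2
  p2 = c.(0 | 0 + c.0) has moves —c→ p3
  p3 = 0 | 0 + c.0 has moves —c→ p4
  p4 = 0 has moves ∅
Q's transition system — 5 states:
  q0 = b.b.c.(c.0 + 0 | 0) has moves —b→ q1
  q1 = b.c.(c.0 + 0 | 0) has moves —b→ q2
  q2 = c.(c.0 + 0 | 0) has moves —c→ q3
  q3 = c.0 + 0 | 0 has moves —c→ q4
  q4 = 0 has moves ∅
Coarsest stable partition (strong bisimilarity classes):
  B0 = {p0, q0}
  B1 = {p1, q1}
  B2 = {p2, q2}
  B3 = {p3, q3}
  B4 = {p4, q4}
p0 ∈ B0, q0 ∈ B0 → same block

bisimilar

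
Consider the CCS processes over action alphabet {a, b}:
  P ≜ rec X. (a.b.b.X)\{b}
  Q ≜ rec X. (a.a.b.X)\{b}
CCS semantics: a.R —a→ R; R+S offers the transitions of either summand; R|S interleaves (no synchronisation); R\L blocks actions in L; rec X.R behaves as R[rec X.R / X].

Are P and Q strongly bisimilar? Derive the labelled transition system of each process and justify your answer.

P's transition system — 2 states:
  m0 = rec X. (a.b.b.X)\{b} ⊢ --a--▸ m1
  m1 = (b.b.(rec X. (a.b.b.X)\{b}))\{b} ⊢ ∅
Q's transition system — 3 states:
  n0 = rec X. (a.a.b.X)\{b} ⊢ --a--▸ n1
  n1 = (a.b.(rec X. (a.a.b.X)\{b}))\{b} ⊢ --a--▸ n2
  n2 = (b.(rec X. (a.a.b.X)\{b}))\{b} ⊢ ∅
Bisimilarity quotient blocks:
  B0 = {m0, n1}
  B1 = {m1, n2}
  B2 = {n0}
m0 ∈ B0, n0 ∈ B2 → different blocks

not bisimilar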